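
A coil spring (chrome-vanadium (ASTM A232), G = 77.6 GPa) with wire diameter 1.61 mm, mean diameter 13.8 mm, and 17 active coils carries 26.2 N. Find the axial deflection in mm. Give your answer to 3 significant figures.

18.0 mm

k = Gd⁴/(8D³N_a) = (77.6×10³)(1.61⁴)/(8·13.8³·17) = 1.4588 N/mm
δ = F/k = 26.2 / 1.4588 = 17.96 mm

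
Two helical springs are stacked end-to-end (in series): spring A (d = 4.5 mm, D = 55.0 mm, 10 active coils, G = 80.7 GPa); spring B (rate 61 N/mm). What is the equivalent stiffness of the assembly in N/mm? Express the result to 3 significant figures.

2.39 N/mm

k_A = Gd⁴/(8D³N_a) = (80.7×10³)(4.5⁴)/(8·55.0³·10) = 2.4863 N/mm
Series: 1/k_eq = 1/2.4863 + 1/61 = 0.4186; k_eq = 2.3889 N/mm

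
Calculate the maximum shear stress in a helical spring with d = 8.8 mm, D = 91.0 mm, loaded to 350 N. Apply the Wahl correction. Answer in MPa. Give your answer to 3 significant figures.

136 MPa

Spring index C = D/d = 91.0/8.8 = 10.3409
K_W = (4C−1)/(4C−4) + 0.615/C = 40.364/37.364 + 0.0595 = 1.1398
τ₀ = 8FD/(πd³) = 8·350·91.0/(π·8.8³) = 254800/2140.9 = 119.01 MPa
τ_max = K·τ₀ = 1.1398 × 119.01 = 135.65 MPa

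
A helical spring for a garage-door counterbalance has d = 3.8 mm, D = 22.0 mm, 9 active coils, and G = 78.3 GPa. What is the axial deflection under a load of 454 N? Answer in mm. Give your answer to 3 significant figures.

21.3 mm

k = Gd⁴/(8D³N_a) = (78.3×10³)(3.8⁴)/(8·22.0³·9) = 21.296 N/mm
δ = F/k = 454 / 21.296 = 21.319 mm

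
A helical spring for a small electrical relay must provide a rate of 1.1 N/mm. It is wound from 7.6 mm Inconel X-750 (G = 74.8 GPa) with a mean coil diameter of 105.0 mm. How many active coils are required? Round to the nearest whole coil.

N_a = Gd⁴/(8D³k) = (74.8×10³ × 7.6⁴)/(8 × 105.0³ × 1.1)
    = 2.49549e+08 / 1.01871e+07 = 24.5 → 24 coils

24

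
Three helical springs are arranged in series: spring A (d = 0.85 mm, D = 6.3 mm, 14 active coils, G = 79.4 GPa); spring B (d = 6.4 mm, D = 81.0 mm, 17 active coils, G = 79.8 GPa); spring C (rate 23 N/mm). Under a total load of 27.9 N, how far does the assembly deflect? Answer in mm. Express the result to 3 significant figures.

35.1 mm

k_A = Gd⁴/(8D³N_a) = (79.4×10³)(0.85⁴)/(8·6.3³·14) = 1.48 N/mm
k_B = Gd⁴/(8D³N_a) = (79.8×10³)(6.4⁴)/(8·81.0³·17) = 1.8524 N/mm
Series: 1/k_eq = 1/1.48 + 1/1.8524 + 1/23 = 1.259; k_eq = 0.79428 N/mm
δ = F/k_eq = 27.9/0.79428 = 35.126 mm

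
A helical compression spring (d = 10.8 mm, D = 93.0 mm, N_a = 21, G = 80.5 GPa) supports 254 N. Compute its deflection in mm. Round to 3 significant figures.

31.3 mm

k = Gd⁴/(8D³N_a) = (80.5×10³)(10.8⁴)/(8·93.0³·21) = 8.1046 N/mm
δ = F/k = 254 / 8.1046 = 31.34 mm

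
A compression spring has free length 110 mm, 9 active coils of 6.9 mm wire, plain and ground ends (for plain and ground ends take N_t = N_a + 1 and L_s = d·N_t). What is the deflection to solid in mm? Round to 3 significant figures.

N_t = 10; L_s = 6.9·10 = 69 mm
δ_solid = L₀ − L_s = 110 − 69 = 41 mm

41.0 mm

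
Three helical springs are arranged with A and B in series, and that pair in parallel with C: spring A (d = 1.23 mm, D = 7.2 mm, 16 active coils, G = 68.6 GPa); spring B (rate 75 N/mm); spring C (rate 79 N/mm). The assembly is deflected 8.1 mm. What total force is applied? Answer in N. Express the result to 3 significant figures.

k_A = Gd⁴/(8D³N_a) = (68.6×10³)(1.23⁴)/(8·7.2³·16) = 3.2865 N/mm
Springs A,B series: k_AB = 1/(1/3.2865+1/75) = 3.1486 N/mm; parallel with C: k_eq = 3.1486+79 = 82.149 N/mm
F = k_eq·δ = 82.149·8.1 = 665.4 N

665 N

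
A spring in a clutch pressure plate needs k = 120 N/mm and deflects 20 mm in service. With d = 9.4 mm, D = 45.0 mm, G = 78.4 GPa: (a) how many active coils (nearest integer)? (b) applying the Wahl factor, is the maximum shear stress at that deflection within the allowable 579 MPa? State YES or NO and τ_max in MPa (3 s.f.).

(a) 7 coils; (b) YES, τ_max = 439 MPa

N_a = Gd⁴/(8D³k) = (78.4×10³)(9.4⁴)/(8·45.0³·120) = 6.997 → N_a = 7
Actual rate k = Gd⁴/(8D³·7) = 119.95 N/mm
Working load F = kδ = 119.95·20 = 2399 N
C = 45.0/9.4 = 4.7872; K_W = (4C−1)/(4C−4)+0.615/C = 1.3265
τ_max = K_W·8FD/(πd³) = 1.3265·330.98 = 439.04 MPa
τ_max ≤ 579 MPa → acceptable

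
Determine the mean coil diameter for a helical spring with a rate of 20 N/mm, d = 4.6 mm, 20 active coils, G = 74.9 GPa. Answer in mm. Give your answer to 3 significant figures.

D = (Gd⁴/(8N_a·k))^(1/3) = (74.9×10³·4.6⁴/(8·20·20))^(1/3)
  = (10480)^(1/3) = 21.8837 mm

21.9 mm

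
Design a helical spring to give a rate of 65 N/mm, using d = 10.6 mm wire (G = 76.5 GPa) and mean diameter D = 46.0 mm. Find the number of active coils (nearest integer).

19

N_a = Gd⁴/(8D³k) = (76.5×10³ × 10.6⁴)/(8 × 46.0³ × 65)
    = 9.65795e+08 / 5.06147e+07 = 19.08 → 19 coils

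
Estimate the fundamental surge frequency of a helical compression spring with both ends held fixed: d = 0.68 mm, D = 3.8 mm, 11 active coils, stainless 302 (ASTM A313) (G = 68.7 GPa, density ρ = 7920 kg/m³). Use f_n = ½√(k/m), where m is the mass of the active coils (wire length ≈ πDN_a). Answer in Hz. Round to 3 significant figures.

1420 Hz

k = Gd⁴/(8D³N_a) = (68.7×10³)(0.68⁴)/(8·3.8³·11) = 3.042 N/mm = 3042 N/m
Wire length L = πDN_a = π·3.8·11 = 131.32 mm
m = ρ·(πd²/4)·L = 7920 × 0.36317×10⁻⁶ m² × 0.13132 m = 0.00037771 kg
f_n = ½√(k/m) = 0.5·√(3042/0.00037771) = 0.5·√(8.0538e+06) = 1419 Hz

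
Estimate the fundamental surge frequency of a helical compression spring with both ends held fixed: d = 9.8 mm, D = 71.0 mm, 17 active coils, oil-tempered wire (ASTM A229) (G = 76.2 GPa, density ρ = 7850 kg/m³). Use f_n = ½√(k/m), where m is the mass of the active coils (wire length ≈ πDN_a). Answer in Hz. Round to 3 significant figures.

40.1 Hz

k = Gd⁴/(8D³N_a) = (76.2×10³)(9.8⁴)/(8·71.0³·17) = 14.439 N/mm = 14439 N/m
Wire length L = πDN_a = π·71.0·17 = 3791.9 mm
m = ρ·(πd²/4)·L = 7850 × 75.43×10⁻⁶ m² × 3.7919 m = 2.2453 kg
f_n = ½√(k/m) = 0.5·√(14439/2.2453) = 0.5·√(6431) = 40.097 Hz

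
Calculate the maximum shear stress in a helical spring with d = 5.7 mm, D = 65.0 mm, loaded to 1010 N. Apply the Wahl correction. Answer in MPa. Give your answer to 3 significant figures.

1020 MPa

Spring index C = D/d = 65.0/5.7 = 11.4035
K_W = (4C−1)/(4C−4) + 0.615/C = 44.614/41.614 + 0.0539 = 1.1260
τ₀ = 8FD/(πd³) = 8·1010·65.0/(π·5.7³) = 525200/581.8 = 902.71 MPa
τ_max = K·τ₀ = 1.1260 × 902.71 = 1016.5 MPa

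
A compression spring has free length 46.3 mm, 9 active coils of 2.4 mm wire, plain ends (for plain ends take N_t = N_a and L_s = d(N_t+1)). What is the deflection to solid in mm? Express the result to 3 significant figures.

22.3 mm

N_t = 9; L_s = 2.4·10 = 24 mm
δ_solid = L₀ − L_s = 46.3 − 24 = 22.3 mm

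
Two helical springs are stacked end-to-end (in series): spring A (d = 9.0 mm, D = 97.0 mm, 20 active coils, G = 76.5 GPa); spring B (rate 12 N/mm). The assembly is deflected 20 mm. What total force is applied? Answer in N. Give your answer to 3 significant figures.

k_A = Gd⁴/(8D³N_a) = (76.5×10³)(9.0⁴)/(8·97.0³·20) = 3.4371 N/mm
Series: 1/k_eq = 1/3.4371 + 1/12 = 0.37427; k_eq = 2.6718 N/mm
F = k_eq·δ = 2.6718·20 = 53.437 N

53.4 N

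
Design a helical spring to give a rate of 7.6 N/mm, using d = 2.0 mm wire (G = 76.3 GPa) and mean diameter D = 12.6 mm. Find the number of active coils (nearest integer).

10

N_a = Gd⁴/(8D³k) = (76.3×10³ × 2.0⁴)/(8 × 12.6³ × 7.6)
    = 1.2208e+06 / 121623 = 10.04 → 10 coils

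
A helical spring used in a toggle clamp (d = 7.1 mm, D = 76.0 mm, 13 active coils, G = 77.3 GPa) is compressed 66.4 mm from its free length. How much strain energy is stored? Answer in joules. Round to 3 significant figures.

9.49 J

k = Gd⁴/(8D³N_a) = (77.3×10³)(7.1⁴)/(8·76.0³·13) = 4.3027 N/mm
U = ½kδ² = 0.5 × 4.3027 × 66.4² = 9485.2 N·mm = 9.4852 J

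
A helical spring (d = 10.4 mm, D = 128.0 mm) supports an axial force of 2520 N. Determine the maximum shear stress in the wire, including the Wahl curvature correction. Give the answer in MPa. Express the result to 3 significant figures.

815 MPa

Spring index C = D/d = 128.0/10.4 = 12.3077
K_W = (4C−1)/(4C−4) + 0.615/C = 48.231/45.231 + 0.0500 = 1.1163
τ₀ = 8FD/(πd³) = 8·2520·128.0/(π·10.4³) = 2.58048e+06/3533.9 = 730.21 MPa
τ_max = K·τ₀ = 1.1163 × 730.21 = 815.14 MPa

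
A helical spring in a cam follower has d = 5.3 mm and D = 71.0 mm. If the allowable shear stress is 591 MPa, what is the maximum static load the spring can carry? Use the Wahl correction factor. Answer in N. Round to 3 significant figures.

440 N

C = D/d = 71.0/5.3 = 13.3962
K_W = (4C−1)/(4C−4) + 0.615/C = 52.585/49.585 + 0.0459 = 1.1064
τ_max = K·8FD/(πd³) → F_max = τ_allow·πd³/(8DK)
F_max = 591·π·5.3³/(8·71.0·1.1064) = 2.7642e+05/628.44 = 439.85 N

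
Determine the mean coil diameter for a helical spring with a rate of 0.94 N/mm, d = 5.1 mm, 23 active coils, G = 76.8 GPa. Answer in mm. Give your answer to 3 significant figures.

D = (Gd⁴/(8N_a·k))^(1/3) = (76.8×10³·5.1⁴/(8·23·0.94))^(1/3)
  = (300397)^(1/3) = 66.9728 mm

67.0 mm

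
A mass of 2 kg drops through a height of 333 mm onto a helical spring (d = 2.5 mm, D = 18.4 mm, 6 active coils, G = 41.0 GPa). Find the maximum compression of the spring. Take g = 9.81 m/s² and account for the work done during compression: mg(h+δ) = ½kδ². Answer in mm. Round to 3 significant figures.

k = Gd⁴/(8D³N_a) = (41.0×10³)(2.5⁴)/(8·18.4³·6) = 5.3561 N/mm
W = mg = 2 × 9.81 = 19.62 N
½kδ² − Wδ − Wh = 0 → δ = (W + √(W² + 2kWh))/k
δ = (19.62 + √(384.94 + 69987.8))/5.3561 = (19.62 + 265.28)/5.3561 = 53.191 mm

53.2 mm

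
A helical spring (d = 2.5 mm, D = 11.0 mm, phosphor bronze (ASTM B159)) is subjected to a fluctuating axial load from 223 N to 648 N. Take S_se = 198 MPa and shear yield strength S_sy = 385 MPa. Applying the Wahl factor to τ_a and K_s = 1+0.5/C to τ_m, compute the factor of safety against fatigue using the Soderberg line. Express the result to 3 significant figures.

0.205

C = D/d = 11.0/2.5 = 4.4000; K_W = (4C−1)/(4C−4)+0.615/C = 1.3604; K_s = 1+0.5/C = 1.1136
F_a = (F_max−F_min)/2 = 212.5 N; F_m = (F_max+F_min)/2 = 435.5 N
τ_a = K_W·8F_aD/(πd³) = 1.3604 × 380.95 = 518.23 MPa
τ_m = K_s·8F_mD/(πd³) = 1.1136 × 780.73 = 869.45 MPa
Soderberg: 1/n_f = τ_a/S_se + τ_m/S_sy = 518.23/198 + 869.45/385 = 2.61734 + 2.25831 = 4.8757
n_f = 1/4.8757 = 0.2051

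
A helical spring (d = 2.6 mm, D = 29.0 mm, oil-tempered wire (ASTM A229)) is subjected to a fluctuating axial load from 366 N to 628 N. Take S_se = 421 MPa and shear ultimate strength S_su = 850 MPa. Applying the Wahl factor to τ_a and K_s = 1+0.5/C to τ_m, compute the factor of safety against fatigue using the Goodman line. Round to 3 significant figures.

C = D/d = 29.0/2.6 = 11.1538; K_W = (4C−1)/(4C−4)+0.615/C = 1.1290; K_s = 1+0.5/C = 1.0448
F_a = (F_max−F_min)/2 = 131 N; F_m = (F_max+F_min)/2 = 497 N
τ_a = K_W·8F_aD/(πd³) = 1.1290 × 550.41 = 621.42 MPa
τ_m = K_s·8F_mD/(πd³) = 1.0448 × 2088.2 = 2181.8 MPa
Goodman: 1/n_f = τ_a/S_se + τ_m/S_su = 621.42/421 + 2181.8/850 = 1.47605 + 2.56685 = 4.0429
n_f = 1/4.0429 = 0.2473

0.247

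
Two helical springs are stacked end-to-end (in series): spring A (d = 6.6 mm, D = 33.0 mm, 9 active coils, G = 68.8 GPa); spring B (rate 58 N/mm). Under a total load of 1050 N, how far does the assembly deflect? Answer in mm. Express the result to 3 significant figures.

k_A = Gd⁴/(8D³N_a) = (68.8×10³)(6.6⁴)/(8·33.0³·9) = 50.453 N/mm
Series: 1/k_eq = 1/50.453 + 1/58 = 0.037062; k_eq = 26.982 N/mm
δ = F/k_eq = 1050/26.982 = 38.915 mm

38.9 mm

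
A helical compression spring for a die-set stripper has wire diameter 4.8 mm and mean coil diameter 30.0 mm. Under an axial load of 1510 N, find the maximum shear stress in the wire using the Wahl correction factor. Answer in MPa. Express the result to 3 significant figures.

1290 MPa

Spring index C = D/d = 30.0/4.8 = 6.2500
K_W = (4C−1)/(4C−4) + 0.615/C = 24.000/21.000 + 0.0984 = 1.2413
τ₀ = 8FD/(πd³) = 8·1510·30.0/(π·4.8³) = 362400/347.44 = 1043.1 MPa
τ_max = K·τ₀ = 1.2413 × 1043.1 = 1294.7 MPa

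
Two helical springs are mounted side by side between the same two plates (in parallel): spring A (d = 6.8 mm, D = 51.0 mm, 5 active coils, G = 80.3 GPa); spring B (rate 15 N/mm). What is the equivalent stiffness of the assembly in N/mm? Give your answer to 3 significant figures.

k_A = Gd⁴/(8D³N_a) = (80.3×10³)(6.8⁴)/(8·51.0³·5) = 32.358 N/mm
Parallel: k_eq = 32.358 + 15 = 47.358 N/mm

47.4 N/mm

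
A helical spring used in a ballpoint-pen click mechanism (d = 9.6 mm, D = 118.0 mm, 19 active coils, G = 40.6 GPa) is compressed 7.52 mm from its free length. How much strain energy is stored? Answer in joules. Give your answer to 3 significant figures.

0.0390 J

k = Gd⁴/(8D³N_a) = (40.6×10³)(9.6⁴)/(8·118.0³·19) = 1.3808 N/mm
U = ½kδ² = 0.5 × 1.3808 × 7.52² = 39.042 N·mm = 0.039042 J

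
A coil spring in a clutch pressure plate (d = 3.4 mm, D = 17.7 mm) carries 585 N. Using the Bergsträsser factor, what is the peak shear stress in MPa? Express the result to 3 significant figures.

Spring index C = D/d = 17.7/3.4 = 5.2059
K_B = (4C+2)/(4C−3) = 22.824/17.824 = 1.2805
τ₀ = 8FD/(πd³) = 8·585·17.7/(π·3.4³) = 82836/123.48 = 670.86 MPa
τ_max = K·τ₀ = 1.2805 × 670.86 = 859.06 MPa

859 MPa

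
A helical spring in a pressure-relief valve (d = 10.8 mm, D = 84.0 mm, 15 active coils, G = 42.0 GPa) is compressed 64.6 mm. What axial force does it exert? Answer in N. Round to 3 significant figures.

519 N

k = Gd⁴/(8D³N_a) = (42.0×10³)(10.8⁴)/(8·84.0³·15) = 8.0339 N/mm
F = k·δ = 8.0339 × 64.6 = 518.99 N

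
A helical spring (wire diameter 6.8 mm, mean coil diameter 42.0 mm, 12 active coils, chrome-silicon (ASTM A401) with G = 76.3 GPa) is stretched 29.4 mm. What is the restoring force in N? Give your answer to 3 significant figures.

k = Gd⁴/(8D³N_a) = (76.3×10³)(6.8⁴)/(8·42.0³·12) = 22.937 N/mm
F = k·δ = 22.937 × 29.4 = 674.35 N

674 N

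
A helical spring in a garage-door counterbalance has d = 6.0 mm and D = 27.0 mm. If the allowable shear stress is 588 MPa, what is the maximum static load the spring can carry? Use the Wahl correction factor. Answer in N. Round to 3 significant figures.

1370 N

C = D/d = 27.0/6.0 = 4.5000
K_W = (4C−1)/(4C−4) + 0.615/C = 17.000/14.000 + 0.1367 = 1.3510
τ_max = K·8FD/(πd³) → F_max = τ_allow·πd³/(8DK)
F_max = 588·π·6.0³/(8·27.0·1.3510) = 3.9901e+05/291.81 = 1367.4 N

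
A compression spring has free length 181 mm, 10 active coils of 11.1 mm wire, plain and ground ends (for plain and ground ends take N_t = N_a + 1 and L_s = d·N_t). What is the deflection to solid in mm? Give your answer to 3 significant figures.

N_t = 11; L_s = 11.1·11 = 122.1 mm
δ_solid = L₀ − L_s = 181 − 122.1 = 58.9 mm

58.9 mm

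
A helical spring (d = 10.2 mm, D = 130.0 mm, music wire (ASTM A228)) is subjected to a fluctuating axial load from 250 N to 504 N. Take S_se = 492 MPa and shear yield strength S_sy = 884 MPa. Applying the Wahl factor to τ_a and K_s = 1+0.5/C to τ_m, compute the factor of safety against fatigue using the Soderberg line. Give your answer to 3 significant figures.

C = D/d = 130.0/10.2 = 12.7451; K_W = (4C−1)/(4C−4)+0.615/C = 1.1121; K_s = 1+0.5/C = 1.0392
F_a = (F_max−F_min)/2 = 127 N; F_m = (F_max+F_min)/2 = 377 N
τ_a = K_W·8F_aD/(πd³) = 1.1121 × 39.617 = 44.059 MPa
τ_m = K_s·8F_mD/(πd³) = 1.0392 × 117.6 = 122.22 MPa
Soderberg: 1/n_f = τ_a/S_se + τ_m/S_sy = 44.059/492 + 122.22/884 = 0.08955 + 0.13826 = 0.22781
n_f = 1/0.22781 = 4.39

4.39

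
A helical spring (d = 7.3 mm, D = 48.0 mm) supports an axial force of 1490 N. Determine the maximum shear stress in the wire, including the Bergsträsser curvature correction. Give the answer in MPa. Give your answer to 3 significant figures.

569 MPa

Spring index C = D/d = 48.0/7.3 = 6.5753
K_B = (4C+2)/(4C−3) = 28.301/23.301 = 1.2146
τ₀ = 8FD/(πd³) = 8·1490·48.0/(π·7.3³) = 572160/1222.1 = 468.17 MPa
τ_max = K·τ₀ = 1.2146 × 468.17 = 568.62 MPa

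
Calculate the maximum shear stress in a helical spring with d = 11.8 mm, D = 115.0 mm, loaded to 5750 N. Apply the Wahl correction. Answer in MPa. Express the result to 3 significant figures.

Spring index C = D/d = 115.0/11.8 = 9.7458
K_W = (4C−1)/(4C−4) + 0.615/C = 37.983/34.983 + 0.0631 = 1.1489
τ₀ = 8FD/(πd³) = 8·5750·115.0/(π·11.8³) = 5.29e+06/5161.7 = 1024.8 MPa
τ_max = K·τ₀ = 1.1489 × 1024.8 = 1177.4 MPa

1180 MPa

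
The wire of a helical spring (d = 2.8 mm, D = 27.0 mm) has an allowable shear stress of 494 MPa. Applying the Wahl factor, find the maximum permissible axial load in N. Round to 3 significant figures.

C = D/d = 27.0/2.8 = 9.6429
K_W = (4C−1)/(4C−4) + 0.615/C = 37.571/34.571 + 0.0638 = 1.1506
τ_max = K·8FD/(πd³) → F_max = τ_allow·πd³/(8DK)
F_max = 494·π·2.8³/(8·27.0·1.1506) = 34068/248.52 = 137.08 N

137 N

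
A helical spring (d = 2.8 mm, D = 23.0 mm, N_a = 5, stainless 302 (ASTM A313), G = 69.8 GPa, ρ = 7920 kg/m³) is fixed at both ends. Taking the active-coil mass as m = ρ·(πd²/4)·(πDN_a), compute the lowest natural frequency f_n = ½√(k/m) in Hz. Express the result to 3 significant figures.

k = Gd⁴/(8D³N_a) = (69.8×10³)(2.8⁴)/(8·23.0³·5) = 8.8154 N/mm = 8815.4 N/m
Wire length L = πDN_a = π·23.0·5 = 361.28 mm
m = ρ·(πd²/4)·L = 7920 × 6.1575×10⁻⁶ m² × 0.36128 m = 0.017619 kg
f_n = ½√(k/m) = 0.5·√(8815.4/0.017619) = 0.5·√(5.0034e+05) = 353.67 Hz

354 Hz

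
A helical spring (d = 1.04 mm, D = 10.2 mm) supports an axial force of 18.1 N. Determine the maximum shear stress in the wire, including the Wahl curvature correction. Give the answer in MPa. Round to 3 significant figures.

Spring index C = D/d = 10.2/1.04 = 9.8077
K_W = (4C−1)/(4C−4) + 0.615/C = 38.231/35.231 + 0.0627 = 1.1479
τ₀ = 8FD/(πd³) = 8·18.1·10.2/(π·1.04³) = 1476.96/3.5339 = 417.94 MPa
τ_max = K·τ₀ = 1.1479 × 417.94 = 479.74 MPa

480 MPa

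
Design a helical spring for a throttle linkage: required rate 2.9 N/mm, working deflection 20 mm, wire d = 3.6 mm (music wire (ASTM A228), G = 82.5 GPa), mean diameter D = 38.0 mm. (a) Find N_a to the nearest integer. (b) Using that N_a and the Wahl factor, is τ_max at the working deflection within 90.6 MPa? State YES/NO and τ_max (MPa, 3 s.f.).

N_a = Gd⁴/(8D³k) = (82.5×10³)(3.6⁴)/(8·38.0³·2.9) = 10.88 → N_a = 11
Actual rate k = Gd⁴/(8D³·11) = 2.8697 N/mm
Working load F = kδ = 2.8697·20 = 57.393 N
C = 38.0/3.6 = 10.5556; K_W = (4C−1)/(4C−4)+0.615/C = 1.1368
τ_max = K_W·8FD/(πd³) = 1.1368·119.04 = 135.31 MPa
τ_max > 90.6 MPa → exceeds allowable

(a) 11 coils; (b) NO, τ_max = 135 MPa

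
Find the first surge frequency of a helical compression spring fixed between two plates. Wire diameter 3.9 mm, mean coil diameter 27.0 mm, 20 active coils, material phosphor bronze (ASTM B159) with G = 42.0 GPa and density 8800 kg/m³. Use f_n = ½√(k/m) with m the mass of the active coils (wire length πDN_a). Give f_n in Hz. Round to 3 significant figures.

k = Gd⁴/(8D³N_a) = (42.0×10³)(3.9⁴)/(8·27.0³·20) = 3.0853 N/mm = 3085.3 N/m
Wire length L = πDN_a = π·27.0·20 = 1696.5 mm
m = ρ·(πd²/4)·L = 8800 × 11.946×10⁻⁶ m² × 1.6965 m = 0.17834 kg
f_n = ½√(k/m) = 0.5·√(3085.3/0.17834) = 0.5·√(17300) = 65.765 Hz

65.8 Hz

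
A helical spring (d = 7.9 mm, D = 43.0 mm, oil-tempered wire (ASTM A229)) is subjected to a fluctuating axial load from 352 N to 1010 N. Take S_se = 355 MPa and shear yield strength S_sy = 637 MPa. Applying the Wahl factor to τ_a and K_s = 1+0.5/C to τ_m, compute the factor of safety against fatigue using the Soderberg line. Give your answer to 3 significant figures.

1.91

C = D/d = 43.0/7.9 = 5.4430; K_W = (4C−1)/(4C−4)+0.615/C = 1.2818; K_s = 1+0.5/C = 1.0919
F_a = (F_max−F_min)/2 = 329 N; F_m = (F_max+F_min)/2 = 681 N
τ_a = K_W·8F_aD/(πd³) = 1.2818 × 73.067 = 93.657 MPa
τ_m = K_s·8F_mD/(πd³) = 1.0919 × 151.24 = 165.14 MPa
Soderberg: 1/n_f = τ_a/S_se + τ_m/S_sy = 93.657/355 + 165.14/637 = 0.26382 + 0.25924 = 0.52306
n_f = 1/0.52306 = 1.912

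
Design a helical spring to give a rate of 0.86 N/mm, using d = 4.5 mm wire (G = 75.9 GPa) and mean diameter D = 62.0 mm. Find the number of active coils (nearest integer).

N_a = Gd⁴/(8D³k) = (75.9×10³ × 4.5⁴)/(8 × 62.0³ × 0.86)
    = 3.11237e+07 / 1.6397e+06 = 18.98 → 19 coils

19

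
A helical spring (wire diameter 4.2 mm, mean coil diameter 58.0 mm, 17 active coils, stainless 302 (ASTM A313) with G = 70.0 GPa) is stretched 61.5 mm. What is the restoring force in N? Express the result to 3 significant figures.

50.5 N

k = Gd⁴/(8D³N_a) = (70.0×10³)(4.2⁴)/(8·58.0³·17) = 0.82087 N/mm
F = k·δ = 0.82087 × 61.5 = 50.483 N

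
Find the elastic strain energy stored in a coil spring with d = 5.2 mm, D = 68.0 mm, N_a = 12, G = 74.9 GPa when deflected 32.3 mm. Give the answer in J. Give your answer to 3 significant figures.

0.946 J

k = Gd⁴/(8D³N_a) = (74.9×10³)(5.2⁴)/(8·68.0³·12) = 1.8143 N/mm
U = ½kδ² = 0.5 × 1.8143 × 32.3² = 946.39 N·mm = 0.94639 J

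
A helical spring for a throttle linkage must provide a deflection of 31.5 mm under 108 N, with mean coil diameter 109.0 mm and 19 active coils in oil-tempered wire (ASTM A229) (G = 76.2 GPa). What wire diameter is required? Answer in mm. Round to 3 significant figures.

Required rate k = F/δ = 108/31.5 = 3.4286 N/mm
d = (8D³N_a·k / G)^(1/4) = (8·109.0³·19·3.4286 / (76.2×10³))^0.25
  = (8856.9)^0.25 = 9.7011 mm

9.70 mm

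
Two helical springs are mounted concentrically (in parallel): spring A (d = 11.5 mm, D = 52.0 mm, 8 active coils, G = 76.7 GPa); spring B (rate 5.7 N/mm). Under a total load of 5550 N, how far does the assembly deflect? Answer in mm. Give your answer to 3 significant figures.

k_A = Gd⁴/(8D³N_a) = (76.7×10³)(11.5⁴)/(8·52.0³·8) = 149.07 N/mm
Parallel: k_eq = 149.07 + 5.7 = 154.77 N/mm
δ = F/k_eq = 5550/154.77 = 35.859 mm

35.9 mm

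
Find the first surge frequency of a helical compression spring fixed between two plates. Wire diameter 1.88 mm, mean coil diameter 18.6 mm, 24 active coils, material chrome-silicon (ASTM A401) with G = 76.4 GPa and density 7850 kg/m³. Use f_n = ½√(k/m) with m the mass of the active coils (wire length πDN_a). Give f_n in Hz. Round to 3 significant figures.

79.5 Hz

k = Gd⁴/(8D³N_a) = (76.4×10³)(1.88⁴)/(8·18.6³·24) = 0.77248 N/mm = 772.48 N/m
Wire length L = πDN_a = π·18.6·24 = 1402.4 mm
m = ρ·(πd²/4)·L = 7850 × 2.7759×10⁻⁶ m² × 1.4024 m = 0.03056 kg
f_n = ½√(k/m) = 0.5·√(772.48/0.03056) = 0.5·√(25278) = 79.495 Hz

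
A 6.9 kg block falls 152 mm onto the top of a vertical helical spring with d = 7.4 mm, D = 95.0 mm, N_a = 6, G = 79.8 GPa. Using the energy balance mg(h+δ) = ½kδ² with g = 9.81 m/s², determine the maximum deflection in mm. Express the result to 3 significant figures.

k = Gd⁴/(8D³N_a) = (79.8×10³)(7.4⁴)/(8·95.0³·6) = 5.8146 N/mm
W = mg = 6.9 × 9.81 = 67.689 N
½kδ² − Wδ − Wh = 0 → δ = (W + √(W² + 2kWh))/k
δ = (67.689 + √(4581.8 + 119649))/5.8146 = (67.689 + 352.46)/5.8146 = 72.259 mm

72.3 mm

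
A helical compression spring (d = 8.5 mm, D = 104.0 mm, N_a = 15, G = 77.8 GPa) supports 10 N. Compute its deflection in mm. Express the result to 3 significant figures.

3.32 mm

k = Gd⁴/(8D³N_a) = (77.8×10³)(8.5⁴)/(8·104.0³·15) = 3.0087 N/mm
δ = F/k = 10 / 3.0087 = 3.3237 mm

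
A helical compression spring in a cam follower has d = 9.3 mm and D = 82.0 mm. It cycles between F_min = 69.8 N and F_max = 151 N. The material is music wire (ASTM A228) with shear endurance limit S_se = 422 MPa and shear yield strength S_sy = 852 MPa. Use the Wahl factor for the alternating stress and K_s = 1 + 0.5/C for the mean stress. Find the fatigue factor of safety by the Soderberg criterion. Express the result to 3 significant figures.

C = D/d = 82.0/9.3 = 8.8172; K_W = (4C−1)/(4C−4)+0.615/C = 1.1657; K_s = 1+0.5/C = 1.0567
F_a = (F_max−F_min)/2 = 40.6 N; F_m = (F_max+F_min)/2 = 110.4 N
τ_a = K_W·8F_aD/(πd³) = 1.1657 × 10.54 = 12.286 MPa
τ_m = K_s·8F_mD/(πd³) = 1.0567 × 28.66 = 30.285 MPa
Soderberg: 1/n_f = τ_a/S_se + τ_m/S_sy = 12.286/422 + 30.285/852 = 0.02911 + 0.03555 = 0.06466
n_f = 1/0.06466 = 15.47

15.5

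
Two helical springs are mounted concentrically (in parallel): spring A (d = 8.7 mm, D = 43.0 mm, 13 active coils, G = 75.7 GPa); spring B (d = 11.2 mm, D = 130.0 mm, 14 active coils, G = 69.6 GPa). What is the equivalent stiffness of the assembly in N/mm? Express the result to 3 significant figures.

56.9 N/mm

k_A = Gd⁴/(8D³N_a) = (75.7×10³)(8.7⁴)/(8·43.0³·13) = 52.449 N/mm
k_B = Gd⁴/(8D³N_a) = (69.6×10³)(11.2⁴)/(8·130.0³·14) = 4.4508 N/mm
Parallel: k_eq = 52.449 + 4.4508 = 56.899 N/mm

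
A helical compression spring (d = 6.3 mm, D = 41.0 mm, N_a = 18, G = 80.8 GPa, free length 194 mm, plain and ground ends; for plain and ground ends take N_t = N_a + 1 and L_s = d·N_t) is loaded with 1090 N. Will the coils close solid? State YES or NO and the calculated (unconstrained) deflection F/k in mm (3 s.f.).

YES, δ = 85.0 mm

k = Gd⁴/(8D³N_a) = (80.8×10³)(6.3⁴)/(8·41.0³·18) = 12.825 N/mm
N_t = 19; L_s = 6.3·19 = 119.7 mm; δ_solid = L₀ − L_s = 194 − 119.7 = 74.3 mm
δ = F/k = 1090/12.825 = 84.99 mm
δ ≥ δ_solid → spring goes solid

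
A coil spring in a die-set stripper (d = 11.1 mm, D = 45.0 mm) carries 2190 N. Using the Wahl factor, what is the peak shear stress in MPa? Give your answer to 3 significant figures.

256 MPa

Spring index C = D/d = 45.0/11.1 = 4.0541
K_W = (4C−1)/(4C−4) + 0.615/C = 15.216/12.216 + 0.1517 = 1.3973
τ₀ = 8FD/(πd³) = 8·2190·45.0/(π·11.1³) = 788400/4296.5 = 183.5 MPa
τ_max = K·τ₀ = 1.3973 × 183.5 = 256.4 MPa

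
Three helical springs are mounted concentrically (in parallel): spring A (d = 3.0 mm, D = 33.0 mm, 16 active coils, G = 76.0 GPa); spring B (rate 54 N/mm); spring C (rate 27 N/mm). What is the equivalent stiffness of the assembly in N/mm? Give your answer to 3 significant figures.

82.3 N/mm

k_A = Gd⁴/(8D³N_a) = (76.0×10³)(3.0⁴)/(8·33.0³·16) = 1.3383 N/mm
Parallel: k_eq = 1.3383 + 54 + 27 = 82.338 N/mm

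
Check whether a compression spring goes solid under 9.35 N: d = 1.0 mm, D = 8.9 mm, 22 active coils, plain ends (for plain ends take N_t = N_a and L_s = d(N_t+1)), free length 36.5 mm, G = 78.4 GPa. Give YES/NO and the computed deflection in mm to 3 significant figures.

k = Gd⁴/(8D³N_a) = (78.4×10³)(1.0⁴)/(8·8.9³·22) = 0.63188 N/mm
N_t = 22; L_s = 1.0·23 = 23 mm; δ_solid = L₀ − L_s = 36.5 − 23 = 13.5 mm
δ = F/k = 9.35/0.63188 = 14.797 mm
δ ≥ δ_solid → spring goes solid

YES, δ = 14.8 mm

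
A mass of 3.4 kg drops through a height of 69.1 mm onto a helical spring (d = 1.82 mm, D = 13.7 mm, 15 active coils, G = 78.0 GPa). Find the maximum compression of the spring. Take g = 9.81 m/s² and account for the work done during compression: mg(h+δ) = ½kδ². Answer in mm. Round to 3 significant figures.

k = Gd⁴/(8D³N_a) = (78.0×10³)(1.82⁴)/(8·13.7³·15) = 2.7736 N/mm
W = mg = 3.4 × 9.81 = 33.354 N
½kδ² − Wδ − Wh = 0 → δ = (W + √(W² + 2kWh))/k
δ = (33.354 + √(1112.5 + 12784.8))/2.7736 = (33.354 + 117.89)/2.7736 = 54.529 mm

54.5 mm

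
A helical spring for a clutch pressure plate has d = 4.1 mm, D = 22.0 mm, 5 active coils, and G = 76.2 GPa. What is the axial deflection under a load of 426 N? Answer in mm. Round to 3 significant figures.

k = Gd⁴/(8D³N_a) = (76.2×10³)(4.1⁴)/(8·22.0³·5) = 50.555 N/mm
δ = F/k = 426 / 50.555 = 8.4265 mm

8.43 mm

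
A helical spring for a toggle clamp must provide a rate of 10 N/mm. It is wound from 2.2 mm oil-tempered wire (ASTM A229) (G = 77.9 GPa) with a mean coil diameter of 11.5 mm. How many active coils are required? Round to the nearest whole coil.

N_a = Gd⁴/(8D³k) = (77.9×10³ × 2.2⁴)/(8 × 11.5³ × 10)
    = 1.82485e+06 / 121670 = 15 → 15 coils

15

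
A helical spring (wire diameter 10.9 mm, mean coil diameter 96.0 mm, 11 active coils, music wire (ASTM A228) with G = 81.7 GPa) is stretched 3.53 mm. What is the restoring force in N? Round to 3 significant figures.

52.3 N

k = Gd⁴/(8D³N_a) = (81.7×10³)(10.9⁴)/(8·96.0³·11) = 14.813 N/mm
F = k·δ = 14.813 × 3.53 = 52.289 N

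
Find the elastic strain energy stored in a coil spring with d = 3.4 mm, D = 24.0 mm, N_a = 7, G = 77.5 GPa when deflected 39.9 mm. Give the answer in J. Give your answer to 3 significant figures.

k = Gd⁴/(8D³N_a) = (77.5×10³)(3.4⁴)/(8·24.0³·7) = 13.378 N/mm
U = ½kδ² = 0.5 × 13.378 × 39.9² = 10649 N·mm = 10.649 J

10.6 J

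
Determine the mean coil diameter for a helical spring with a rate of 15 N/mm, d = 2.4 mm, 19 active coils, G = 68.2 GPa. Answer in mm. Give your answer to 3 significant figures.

D = (Gd⁴/(8N_a·k))^(1/3) = (68.2×10³·2.4⁴/(8·19·15))^(1/3)
  = (992.418)^(1/3) = 9.9747 mm

9.97 mm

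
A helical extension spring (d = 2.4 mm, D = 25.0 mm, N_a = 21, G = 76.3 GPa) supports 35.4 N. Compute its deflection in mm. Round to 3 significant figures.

k = Gd⁴/(8D³N_a) = (76.3×10³)(2.4⁴)/(8·25.0³·21) = 0.96436 N/mm
δ = F/k = 35.4 / 0.96436 = 36.708 mm

36.7 mm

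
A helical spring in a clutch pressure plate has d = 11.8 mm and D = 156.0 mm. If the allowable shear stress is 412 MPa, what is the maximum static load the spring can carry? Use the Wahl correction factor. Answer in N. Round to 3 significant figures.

1540 N

C = D/d = 156.0/11.8 = 13.2203
K_W = (4C−1)/(4C−4) + 0.615/C = 51.881/48.881 + 0.0465 = 1.1079
τ_max = K·8FD/(πd³) → F_max = τ_allow·πd³/(8DK)
F_max = 412·π·11.8³/(8·156.0·1.1079) = 2.1266e+06/1382.6 = 1538.1 N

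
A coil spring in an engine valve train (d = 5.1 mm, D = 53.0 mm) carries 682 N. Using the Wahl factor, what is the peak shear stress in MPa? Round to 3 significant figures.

Spring index C = D/d = 53.0/5.1 = 10.3922
K_W = (4C−1)/(4C−4) + 0.615/C = 40.569/37.569 + 0.0592 = 1.1390
τ₀ = 8FD/(πd³) = 8·682·53.0/(π·5.1³) = 289168/416.74 = 693.89 MPa
τ_max = K·τ₀ = 1.1390 × 693.89 = 790.36 MPa

790 MPa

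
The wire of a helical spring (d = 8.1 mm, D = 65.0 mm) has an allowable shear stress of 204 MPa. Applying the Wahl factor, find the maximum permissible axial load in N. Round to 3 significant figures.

C = D/d = 65.0/8.1 = 8.0247
K_W = (4C−1)/(4C−4) + 0.615/C = 31.099/28.099 + 0.0766 = 1.1834
τ_max = K·8FD/(πd³) → F_max = τ_allow·πd³/(8DK)
F_max = 204·π·8.1³/(8·65.0·1.1834) = 3.4059e+05/615.37 = 553.48 N

553 N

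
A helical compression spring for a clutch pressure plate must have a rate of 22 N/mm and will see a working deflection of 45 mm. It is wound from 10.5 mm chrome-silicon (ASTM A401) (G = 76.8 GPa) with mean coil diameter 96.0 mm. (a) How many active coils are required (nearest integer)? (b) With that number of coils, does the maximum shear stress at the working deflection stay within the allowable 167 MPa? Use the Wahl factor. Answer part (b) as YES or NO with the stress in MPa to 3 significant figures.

(a) 6 coils; (b) NO, τ_max = 242 MPa

N_a = Gd⁴/(8D³k) = (76.8×10³)(10.5⁴)/(8·96.0³·22) = 5.995 → N_a = 6
Actual rate k = Gd⁴/(8D³·6) = 21.982 N/mm
Working load F = kδ = 21.982·45 = 989.18 N
C = 96.0/10.5 = 9.1429; K_W = (4C−1)/(4C−4)+0.615/C = 1.1594
τ_max = K_W·8FD/(πd³) = 1.1594·208.89 = 242.18 MPa
τ_max > 167 MPa → exceeds allowable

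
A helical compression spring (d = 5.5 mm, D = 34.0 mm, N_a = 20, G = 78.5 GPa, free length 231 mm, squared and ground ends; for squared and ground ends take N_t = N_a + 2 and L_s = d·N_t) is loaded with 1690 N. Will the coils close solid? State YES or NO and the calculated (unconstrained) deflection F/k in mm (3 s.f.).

k = Gd⁴/(8D³N_a) = (78.5×10³)(5.5⁴)/(8·34.0³·20) = 11.423 N/mm
N_t = 22; L_s = 5.5·22 = 121 mm; δ_solid = L₀ − L_s = 231 − 121 = 110 mm
δ = F/k = 1690/11.423 = 147.95 mm
δ ≥ δ_solid → spring goes solid

YES, δ = 148 mm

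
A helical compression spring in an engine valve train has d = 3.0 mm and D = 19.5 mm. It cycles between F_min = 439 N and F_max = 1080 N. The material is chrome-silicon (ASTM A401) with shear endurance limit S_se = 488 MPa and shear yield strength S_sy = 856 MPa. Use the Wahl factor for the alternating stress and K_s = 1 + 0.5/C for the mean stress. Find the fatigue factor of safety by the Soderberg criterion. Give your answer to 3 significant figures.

C = D/d = 19.5/3.0 = 6.5000; K_W = (4C−1)/(4C−4)+0.615/C = 1.2310; K_s = 1+0.5/C = 1.0769
F_a = (F_max−F_min)/2 = 320.5 N; F_m = (F_max+F_min)/2 = 759.5 N
τ_a = K_W·8F_aD/(πd³) = 1.2310 × 589.44 = 725.59 MPa
τ_m = K_s·8F_mD/(πd³) = 1.0769 × 1396.8 = 1504.3 MPa
Soderberg: 1/n_f = τ_a/S_se + τ_m/S_sy = 725.59/488 + 1504.3/856 = 1.48686 + 1.75732 = 3.2442
n_f = 1/3.2442 = 0.3082

0.308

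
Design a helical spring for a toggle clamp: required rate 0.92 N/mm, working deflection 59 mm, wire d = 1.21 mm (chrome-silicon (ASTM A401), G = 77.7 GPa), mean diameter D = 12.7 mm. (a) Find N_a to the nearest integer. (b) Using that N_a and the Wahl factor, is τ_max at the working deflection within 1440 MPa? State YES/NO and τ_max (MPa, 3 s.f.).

N_a = Gd⁴/(8D³k) = (77.7×10³)(1.21⁴)/(8·12.7³·0.92) = 11.05 → N_a = 11
Actual rate k = Gd⁴/(8D³·11) = 0.92399 N/mm
Working load F = kδ = 0.92399·59 = 54.516 N
C = 12.7/1.21 = 10.4959; K_W = (4C−1)/(4C−4)+0.615/C = 1.1376
τ_max = K_W·8FD/(πd³) = 1.1376·995.2 = 1132.1 MPa
τ_max ≤ 1440 MPa → acceptable

(a) 11 coils; (b) YES, τ_max = 1130 MPa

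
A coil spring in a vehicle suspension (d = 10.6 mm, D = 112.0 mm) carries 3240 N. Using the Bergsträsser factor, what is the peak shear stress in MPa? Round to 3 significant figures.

Spring index C = D/d = 112.0/10.6 = 10.5660
K_B = (4C+2)/(4C−3) = 44.264/39.264 = 1.1273
τ₀ = 8FD/(πd³) = 8·3240·112.0/(π·10.6³) = 2.90304e+06/3741.7 = 775.86 MPa
τ_max = K·τ₀ = 1.1273 × 775.86 = 874.66 MPa

875 MPa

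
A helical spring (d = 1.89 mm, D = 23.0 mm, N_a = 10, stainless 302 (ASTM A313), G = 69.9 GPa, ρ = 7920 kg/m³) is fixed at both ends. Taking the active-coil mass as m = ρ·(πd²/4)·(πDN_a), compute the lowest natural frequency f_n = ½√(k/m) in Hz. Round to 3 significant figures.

k = Gd⁴/(8D³N_a) = (69.9×10³)(1.89⁴)/(8·23.0³·10) = 0.91633 N/mm = 916.33 N/m
Wire length L = πDN_a = π·23.0·10 = 722.57 mm
m = ρ·(πd²/4)·L = 7920 × 2.8055×10⁻⁶ m² × 0.72257 m = 0.016055 kg
f_n = ½√(k/m) = 0.5·√(916.33/0.016055) = 0.5·√(57074) = 119.45 Hz

119 Hz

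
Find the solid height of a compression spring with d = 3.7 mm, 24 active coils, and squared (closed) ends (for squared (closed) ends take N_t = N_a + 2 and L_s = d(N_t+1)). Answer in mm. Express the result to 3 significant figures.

squared (closed) ends: N_t = N_a + 2 = 24 + 2 = 26
L_s = d·(N_t+1) = 3.7 × 27 = 99.9 mm

99.9 mm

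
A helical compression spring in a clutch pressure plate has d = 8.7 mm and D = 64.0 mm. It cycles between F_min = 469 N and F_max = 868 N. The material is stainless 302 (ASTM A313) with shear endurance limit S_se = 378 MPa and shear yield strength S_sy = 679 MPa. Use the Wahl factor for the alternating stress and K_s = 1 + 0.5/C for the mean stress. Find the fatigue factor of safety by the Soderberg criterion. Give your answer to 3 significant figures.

2.40

C = D/d = 64.0/8.7 = 7.3563; K_W = (4C−1)/(4C−4)+0.615/C = 1.2016; K_s = 1+0.5/C = 1.0680
F_a = (F_max−F_min)/2 = 199.5 N; F_m = (F_max+F_min)/2 = 668.5 N
τ_a = K_W·8F_aD/(πd³) = 1.2016 × 49.375 = 59.328 MPa
τ_m = K_s·8F_mD/(πd³) = 1.0680 × 165.45 = 176.69 MPa
Soderberg: 1/n_f = τ_a/S_se + τ_m/S_sy = 59.328/378 + 176.69/679 = 0.15695 + 0.26023 = 0.41718
n_f = 1/0.41718 = 2.397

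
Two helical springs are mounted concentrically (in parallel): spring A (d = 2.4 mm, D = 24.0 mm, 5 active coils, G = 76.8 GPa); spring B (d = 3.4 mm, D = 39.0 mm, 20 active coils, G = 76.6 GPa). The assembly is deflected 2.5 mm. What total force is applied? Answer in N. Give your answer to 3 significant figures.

14.2 N

k_A = Gd⁴/(8D³N_a) = (76.8×10³)(2.4⁴)/(8·24.0³·5) = 4.608 N/mm
k_B = Gd⁴/(8D³N_a) = (76.6×10³)(3.4⁴)/(8·39.0³·20) = 1.0785 N/mm
Parallel: k_eq = 4.608 + 1.0785 = 5.6865 N/mm
F = k_eq·δ = 5.6865·2.5 = 14.216 N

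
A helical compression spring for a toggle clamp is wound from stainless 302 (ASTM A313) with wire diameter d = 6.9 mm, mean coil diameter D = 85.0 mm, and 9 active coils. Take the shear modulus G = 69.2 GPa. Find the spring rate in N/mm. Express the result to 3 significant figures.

3.55 N/mm

k = Gd⁴/(8D³N_a) = (69.2×10³ × 6.9⁴) / (8 × 85.0³ × 9)
  = 1.56856e+08 / 4.4217e+07 = 3.5474 N/mm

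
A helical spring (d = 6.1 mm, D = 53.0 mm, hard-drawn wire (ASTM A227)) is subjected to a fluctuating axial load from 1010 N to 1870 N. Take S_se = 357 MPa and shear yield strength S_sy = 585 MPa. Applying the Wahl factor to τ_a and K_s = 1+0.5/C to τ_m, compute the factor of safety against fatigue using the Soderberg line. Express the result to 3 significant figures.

C = D/d = 53.0/6.1 = 8.6885; K_W = (4C−1)/(4C−4)+0.615/C = 1.1683; K_s = 1+0.5/C = 1.0575
F_a = (F_max−F_min)/2 = 430 N; F_m = (F_max+F_min)/2 = 1440 N
τ_a = K_W·8F_aD/(πd³) = 1.1683 × 255.68 = 298.72 MPa
τ_m = K_s·8F_mD/(πd³) = 1.0575 × 856.23 = 905.5 MPa
Soderberg: 1/n_f = τ_a/S_se + τ_m/S_sy = 298.72/357 + 905.5/585 = 0.83674 + 1.54786 = 2.3846
n_f = 1/2.3846 = 0.4194

0.419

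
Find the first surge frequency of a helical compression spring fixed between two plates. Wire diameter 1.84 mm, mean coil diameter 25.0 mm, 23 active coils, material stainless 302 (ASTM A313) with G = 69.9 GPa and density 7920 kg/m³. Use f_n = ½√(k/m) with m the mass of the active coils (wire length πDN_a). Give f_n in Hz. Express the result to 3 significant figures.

42.8 Hz

k = Gd⁴/(8D³N_a) = (69.9×10³)(1.84⁴)/(8·25.0³·23) = 0.27868 N/mm = 278.68 N/m
Wire length L = πDN_a = π·25.0·23 = 1806.4 mm
m = ρ·(πd²/4)·L = 7920 × 2.659×10⁻⁶ m² × 1.8064 m = 0.038042 kg
f_n = ½√(k/m) = 0.5·√(278.68/0.038042) = 0.5·√(7325.6) = 42.795 Hz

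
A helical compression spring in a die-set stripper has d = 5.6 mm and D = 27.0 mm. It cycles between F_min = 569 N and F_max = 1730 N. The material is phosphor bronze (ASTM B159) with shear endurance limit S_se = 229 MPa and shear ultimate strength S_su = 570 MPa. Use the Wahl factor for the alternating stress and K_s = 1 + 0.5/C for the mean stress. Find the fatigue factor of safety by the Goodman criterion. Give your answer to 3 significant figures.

0.458

C = D/d = 27.0/5.6 = 4.8214; K_W = (4C−1)/(4C−4)+0.615/C = 1.3238; K_s = 1+0.5/C = 1.1037
F_a = (F_max−F_min)/2 = 580.5 N; F_m = (F_max+F_min)/2 = 1149.5 N
τ_a = K_W·8F_aD/(πd³) = 1.3238 × 227.27 = 300.86 MPa
τ_m = K_s·8F_mD/(πd³) = 1.1037 × 450.04 = 496.71 MPa
Goodman: 1/n_f = τ_a/S_se + τ_m/S_su = 300.86/229 + 496.71/570 = 1.31382 + 0.87142 = 2.1852
n_f = 1/2.1852 = 0.4576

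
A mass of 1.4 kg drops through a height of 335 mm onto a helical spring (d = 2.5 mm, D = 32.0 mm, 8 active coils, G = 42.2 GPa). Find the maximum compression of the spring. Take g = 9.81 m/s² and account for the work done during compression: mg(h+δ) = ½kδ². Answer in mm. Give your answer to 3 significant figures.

k = Gd⁴/(8D³N_a) = (42.2×10³)(2.5⁴)/(8·32.0³·8) = 0.78604 N/mm
W = mg = 1.4 × 9.81 = 13.734 N
½kδ² − Wδ − Wh = 0 → δ = (W + √(W² + 2kWh))/k
δ = (13.734 + √(188.62 + 7232.93))/0.78604 = (13.734 + 86.148)/0.78604 = 127.07 mm

127 mm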